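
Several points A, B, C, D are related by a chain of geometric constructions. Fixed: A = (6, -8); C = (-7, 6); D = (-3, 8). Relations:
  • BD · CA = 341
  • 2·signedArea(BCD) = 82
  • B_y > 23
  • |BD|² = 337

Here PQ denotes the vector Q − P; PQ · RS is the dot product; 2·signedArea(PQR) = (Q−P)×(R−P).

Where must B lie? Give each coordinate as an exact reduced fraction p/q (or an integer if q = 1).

B = (-12, 24)

1. B_x = -12  [BD · CA = 341 ∩ 2·signedArea(BCD) = 82]
2. B_y = 24  [BD · CA = 341 ∩ 2·signedArea(BCD) = 82]
   → B = (-12, 24)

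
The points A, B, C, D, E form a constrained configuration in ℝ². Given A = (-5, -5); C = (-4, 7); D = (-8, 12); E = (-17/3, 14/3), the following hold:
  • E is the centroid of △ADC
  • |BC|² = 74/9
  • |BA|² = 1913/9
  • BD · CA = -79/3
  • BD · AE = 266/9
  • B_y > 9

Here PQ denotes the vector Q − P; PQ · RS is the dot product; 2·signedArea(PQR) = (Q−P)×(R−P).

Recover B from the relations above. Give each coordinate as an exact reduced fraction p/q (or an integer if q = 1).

1. B_x = -7/3  [BD · AE = 266/9 ∩ BD · CA = -79/3]
2. B_y = 28/3  [BD · AE = 266/9 ∩ BD · CA = -79/3]
   → B = (-7/3, 28/3)

B = (-7/3, 28/3)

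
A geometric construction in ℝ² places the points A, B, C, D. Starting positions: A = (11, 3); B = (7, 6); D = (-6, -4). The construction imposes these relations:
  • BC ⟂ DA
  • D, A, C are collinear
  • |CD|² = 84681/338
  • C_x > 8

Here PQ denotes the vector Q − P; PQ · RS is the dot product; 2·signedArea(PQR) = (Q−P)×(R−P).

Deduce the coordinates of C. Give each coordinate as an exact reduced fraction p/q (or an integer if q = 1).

1. C_x = 2919/338  [D, A, C are collinear ∩ BC ⟂ DA]
2. C_y = 685/338  [D, A, C are collinear ∩ BC ⟂ DA]
   → C = (2919/338, 685/338)

C = (2919/338, 685/338)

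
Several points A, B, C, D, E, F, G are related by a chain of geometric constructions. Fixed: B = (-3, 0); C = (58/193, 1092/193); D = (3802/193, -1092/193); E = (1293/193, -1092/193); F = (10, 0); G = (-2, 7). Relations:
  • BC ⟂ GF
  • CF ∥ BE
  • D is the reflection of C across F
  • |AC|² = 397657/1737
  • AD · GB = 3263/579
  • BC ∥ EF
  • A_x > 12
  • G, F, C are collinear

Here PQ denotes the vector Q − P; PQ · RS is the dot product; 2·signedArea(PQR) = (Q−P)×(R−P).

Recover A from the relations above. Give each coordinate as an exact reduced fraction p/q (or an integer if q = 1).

A = (7025/579, -728/193)

1. A_x = 7025/579  [line 1·x + 7·y + 8263/579 = 0 ∩ |AC|² = 397657/1737]
2. A_y = -728/193  [line 1·x + 7·y + 8263/579 = 0 ∩ |AC|² = 397657/1737]
   → A = (7025/579, -728/193)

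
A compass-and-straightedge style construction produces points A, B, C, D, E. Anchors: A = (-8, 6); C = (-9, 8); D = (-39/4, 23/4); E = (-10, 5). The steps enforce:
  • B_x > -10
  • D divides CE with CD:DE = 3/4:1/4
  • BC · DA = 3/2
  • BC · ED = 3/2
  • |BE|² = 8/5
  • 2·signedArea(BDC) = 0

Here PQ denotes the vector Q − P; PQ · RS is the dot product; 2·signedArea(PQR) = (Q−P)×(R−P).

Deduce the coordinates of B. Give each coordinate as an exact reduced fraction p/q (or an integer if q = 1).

B = (-48/5, 31/5)

1. B_x = -48/5  [2·signedArea(BDC) = 0 ∩ BC · ED = 3/2]
2. B_y = 31/5  [2·signedArea(BDC) = 0 ∩ BC · ED = 3/2]
   → B = (-48/5, 31/5)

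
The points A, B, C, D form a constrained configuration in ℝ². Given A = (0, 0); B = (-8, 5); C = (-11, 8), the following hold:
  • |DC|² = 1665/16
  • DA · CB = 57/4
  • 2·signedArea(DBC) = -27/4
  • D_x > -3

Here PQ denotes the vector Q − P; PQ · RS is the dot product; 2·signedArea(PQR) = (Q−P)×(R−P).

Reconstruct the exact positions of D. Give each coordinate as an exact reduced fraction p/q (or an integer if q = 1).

1. D_x = -11/4  [DA · CB = 57/4 ∩ 2·signedArea(DBC) = -27/4]
2. D_y = 2  [DA · CB = 57/4 ∩ 2·signedArea(DBC) = -27/4]
   → D = (-11/4, 2)

D = (-11/4, 2)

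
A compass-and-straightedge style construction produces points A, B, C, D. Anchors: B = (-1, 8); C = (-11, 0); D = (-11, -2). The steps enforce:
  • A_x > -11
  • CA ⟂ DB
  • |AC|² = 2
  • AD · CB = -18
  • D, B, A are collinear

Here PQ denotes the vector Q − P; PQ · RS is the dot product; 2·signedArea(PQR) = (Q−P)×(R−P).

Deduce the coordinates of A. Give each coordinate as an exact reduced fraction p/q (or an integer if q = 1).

1. A_x = -10  [D, B, A are collinear ∩ CA ⟂ DB]
2. A_y = -1  [D, B, A are collinear ∩ CA ⟂ DB]
   → A = (-10, -1)

A = (-10, -1)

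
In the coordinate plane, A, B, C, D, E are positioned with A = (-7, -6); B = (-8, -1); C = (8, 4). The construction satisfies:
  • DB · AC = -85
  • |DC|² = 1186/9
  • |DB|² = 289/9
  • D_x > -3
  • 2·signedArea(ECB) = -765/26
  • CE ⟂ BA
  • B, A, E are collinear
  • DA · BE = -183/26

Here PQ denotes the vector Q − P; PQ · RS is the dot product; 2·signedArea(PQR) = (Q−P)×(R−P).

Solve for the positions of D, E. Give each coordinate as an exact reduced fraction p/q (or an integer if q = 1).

1. D_x = -7/3  [line -15·x + -10·y + -45 = 0 ∩ |DB|² = 289/9]
2. D_y = -1  [line -15·x + -10·y + -45 = 0 ∩ |DB|² = 289/9]
   → D = (-7/3, -1)
3. E_x = -217/26  [DA · BE = -183/26 ∩ B, A, E are collinear]
4. E_y = 19/26  [DA · BE = -183/26 ∩ B, A, E are collinear]
   → E = (-217/26, 19/26)

D = (-7/3, -1)
E = (-217/26, 19/26)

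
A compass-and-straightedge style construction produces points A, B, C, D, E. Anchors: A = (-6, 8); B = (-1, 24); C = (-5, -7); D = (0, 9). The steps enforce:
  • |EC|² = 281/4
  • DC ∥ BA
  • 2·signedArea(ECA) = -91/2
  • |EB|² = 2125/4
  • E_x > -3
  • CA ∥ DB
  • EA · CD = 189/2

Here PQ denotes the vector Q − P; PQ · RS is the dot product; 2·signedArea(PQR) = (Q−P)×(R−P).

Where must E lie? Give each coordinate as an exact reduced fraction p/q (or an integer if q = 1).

E = (-5/2, 1)

1. E_x = -5/2  [2·signedArea(ECA) = -91/2 ∩ EA · CD = 189/2]
2. E_y = 1  [2·signedArea(ECA) = -91/2 ∩ EA · CD = 189/2]
   → E = (-5/2, 1)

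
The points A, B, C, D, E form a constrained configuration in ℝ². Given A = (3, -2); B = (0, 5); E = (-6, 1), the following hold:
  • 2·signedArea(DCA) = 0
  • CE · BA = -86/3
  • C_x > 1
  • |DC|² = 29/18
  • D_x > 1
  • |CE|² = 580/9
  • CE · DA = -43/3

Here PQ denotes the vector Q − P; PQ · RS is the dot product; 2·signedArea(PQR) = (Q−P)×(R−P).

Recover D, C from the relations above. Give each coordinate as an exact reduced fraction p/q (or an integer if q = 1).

C = (2, 1/3)
D = (3/2, 3/2)

1. C_x = 2  [line -3·x + 7·y + 11/3 = 0 ∩ |CE|² = 580/9]
2. C_y = 1/3  [line -3·x + 7·y + 11/3 = 0 ∩ |CE|² = 580/9]
   → C = (2, 1/3)
3. D_x = 3/2  [2·signedArea(DCA) = 0 ∩ CE · DA = -43/3]
4. D_y = 3/2  [2·signedArea(DCA) = 0 ∩ CE · DA = -43/3]
   → D = (3/2, 3/2)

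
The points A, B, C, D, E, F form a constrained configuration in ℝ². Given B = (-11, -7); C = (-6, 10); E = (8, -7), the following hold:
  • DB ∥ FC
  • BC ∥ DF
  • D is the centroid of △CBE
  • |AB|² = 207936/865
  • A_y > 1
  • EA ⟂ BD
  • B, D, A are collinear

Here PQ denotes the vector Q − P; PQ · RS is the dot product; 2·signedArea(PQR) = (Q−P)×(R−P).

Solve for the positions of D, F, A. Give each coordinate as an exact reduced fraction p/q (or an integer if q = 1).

A = (1429/865, 1697/865)
D = (-3, -4/3)
F = (2, 47/3)

1. D_x = -3  [D is the centroid of △CBE]
2. D_y = -4/3  [D is the centroid of △CBE]
   → D = (-3, -4/3)
3. F_x = 2  [DB ∥ FC ∩ BC ∥ DF]
4. F_y = 47/3  [DB ∥ FC ∩ BC ∥ DF]
   → F = (2, 47/3)
5. A_x = 1429/865  [B, D, A are collinear ∩ EA ⟂ BD]
6. A_y = 1697/865  [B, D, A are collinear ∩ EA ⟂ BD]
   → A = (1429/865, 1697/865)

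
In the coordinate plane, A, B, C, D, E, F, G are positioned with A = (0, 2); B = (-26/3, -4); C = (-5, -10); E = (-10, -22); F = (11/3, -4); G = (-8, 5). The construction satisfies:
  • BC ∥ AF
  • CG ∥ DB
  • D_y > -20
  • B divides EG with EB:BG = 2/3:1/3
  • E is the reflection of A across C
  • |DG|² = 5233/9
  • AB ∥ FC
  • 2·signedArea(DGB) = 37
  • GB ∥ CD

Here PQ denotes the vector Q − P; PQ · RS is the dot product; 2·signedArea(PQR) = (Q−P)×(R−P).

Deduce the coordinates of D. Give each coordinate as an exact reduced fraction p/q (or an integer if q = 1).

1. D_x = -17/3  [CG ∥ DB ∩ GB ∥ CD]
2. D_y = -19  [CG ∥ DB ∩ GB ∥ CD]
   → D = (-17/3, -19)

D = (-17/3, -19)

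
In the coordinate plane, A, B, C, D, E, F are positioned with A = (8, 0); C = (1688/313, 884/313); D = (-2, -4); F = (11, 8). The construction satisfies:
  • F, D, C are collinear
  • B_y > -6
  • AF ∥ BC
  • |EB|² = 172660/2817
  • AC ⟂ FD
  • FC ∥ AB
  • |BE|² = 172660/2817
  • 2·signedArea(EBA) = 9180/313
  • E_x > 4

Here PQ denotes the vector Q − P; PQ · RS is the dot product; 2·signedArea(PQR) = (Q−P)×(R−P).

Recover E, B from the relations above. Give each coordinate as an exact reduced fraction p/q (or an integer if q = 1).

1. B_x = 749/313  [AF ∥ BC ∩ FC ∥ AB]
2. B_y = -1620/313  [AF ∥ BC ∩ FC ∥ AB]
   → B = (749/313, -1620/313)
3. E_x = 4505/939  [line -1620/313·x + 1755/313·y + 3780/313 = 0 ∩ |EB|² = 172660/2817]
4. E_y = 712/313  [line -1620/313·x + 1755/313·y + 3780/313 = 0 ∩ |EB|² = 172660/2817]
   → E = (4505/939, 712/313)

B = (749/313, -1620/313)
E = (4505/939, 712/313)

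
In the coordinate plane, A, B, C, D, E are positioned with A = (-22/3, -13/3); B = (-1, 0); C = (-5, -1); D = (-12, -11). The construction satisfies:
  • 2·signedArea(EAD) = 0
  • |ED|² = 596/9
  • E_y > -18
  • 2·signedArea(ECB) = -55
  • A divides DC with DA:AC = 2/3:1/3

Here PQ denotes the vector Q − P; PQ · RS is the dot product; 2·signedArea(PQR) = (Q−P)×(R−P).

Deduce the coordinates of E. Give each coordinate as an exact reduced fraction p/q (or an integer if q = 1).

E = (-50/3, -53/3)

1. E_x = -50/3  [2·signedArea(EAD) = 0 ∩ 2·signedArea(ECB) = -55]
2. E_y = -53/3  [2·signedArea(EAD) = 0 ∩ 2·signedArea(ECB) = -55]
   → E = (-50/3, -53/3)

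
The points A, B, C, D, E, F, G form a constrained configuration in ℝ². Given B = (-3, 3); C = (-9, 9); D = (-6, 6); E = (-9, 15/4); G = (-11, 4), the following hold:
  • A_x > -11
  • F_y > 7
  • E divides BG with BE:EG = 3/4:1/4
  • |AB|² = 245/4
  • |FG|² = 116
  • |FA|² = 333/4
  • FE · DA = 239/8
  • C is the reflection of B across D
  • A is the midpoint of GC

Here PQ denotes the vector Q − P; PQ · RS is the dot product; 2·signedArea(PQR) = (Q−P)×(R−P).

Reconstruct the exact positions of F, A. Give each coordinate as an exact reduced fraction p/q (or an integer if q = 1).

1. A_x = -10  [A is the midpoint of GC]
2. A_y = 13/2  [A is the midpoint of GC]
   → A = (-10, 13/2)
3. F_x = -1  [line 4·x + -1/2·y + 8 = 0 ∩ |FG|² = 116]
4. F_y = 8  [line 4·x + -1/2·y + 8 = 0 ∩ |FG|² = 116]
   → F = (-1, 8)

A = (-10, 13/2)
F = (-1, 8)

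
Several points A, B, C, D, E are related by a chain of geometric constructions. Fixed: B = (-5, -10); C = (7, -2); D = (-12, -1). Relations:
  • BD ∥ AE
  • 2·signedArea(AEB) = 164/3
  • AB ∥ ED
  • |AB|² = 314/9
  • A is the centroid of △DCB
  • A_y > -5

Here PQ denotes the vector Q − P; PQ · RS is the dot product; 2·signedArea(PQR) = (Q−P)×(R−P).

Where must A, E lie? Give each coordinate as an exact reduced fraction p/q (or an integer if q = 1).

1. A_x = -10/3  [A is the centroid of △DCB]
2. A_y = -13/3  [A is the centroid of △DCB]
   → A = (-10/3, -13/3)
3. E_x = -31/3  [AB ∥ ED ∩ BD ∥ AE]
4. E_y = 14/3  [AB ∥ ED ∩ BD ∥ AE]
   → E = (-31/3, 14/3)

A = (-10/3, -13/3)
E = (-31/3, 14/3)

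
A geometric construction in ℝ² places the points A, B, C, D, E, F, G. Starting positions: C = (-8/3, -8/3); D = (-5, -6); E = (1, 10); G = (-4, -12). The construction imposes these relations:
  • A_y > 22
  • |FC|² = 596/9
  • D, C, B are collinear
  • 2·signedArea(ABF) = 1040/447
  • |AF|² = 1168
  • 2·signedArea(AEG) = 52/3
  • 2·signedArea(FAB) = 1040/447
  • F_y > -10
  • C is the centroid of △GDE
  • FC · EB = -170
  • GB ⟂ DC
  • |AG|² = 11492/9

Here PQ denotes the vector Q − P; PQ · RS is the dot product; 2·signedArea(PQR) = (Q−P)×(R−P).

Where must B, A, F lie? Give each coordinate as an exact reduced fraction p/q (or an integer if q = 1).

A = (14/3, 68/3)
B = (-1116/149, -1424/149)
F = (-22/3, -28/3)

1. B_x = -1116/149  [D, C, B are collinear ∩ GB ⟂ DC]
2. B_y = -1424/149  [D, C, B are collinear ∩ GB ⟂ DC]
   → B = (-1116/149, -1424/149)
3. A_x = 14/3  [line 22·x + -5·y + 32/3 = 0 ∩ |AG|² = 11492/9]
4. A_y = 68/3  [line 22·x + -5·y + 32/3 = 0 ∩ |AG|² = 11492/9]
   → A = (14/3, 68/3)
5. F_x = -22/3  [2·signedArea(ABF) = 1040/447 ∩ FC · EB = -170]
6. F_y = -28/3  [2·signedArea(ABF) = 1040/447 ∩ FC · EB = -170]
   → F = (-22/3, -28/3)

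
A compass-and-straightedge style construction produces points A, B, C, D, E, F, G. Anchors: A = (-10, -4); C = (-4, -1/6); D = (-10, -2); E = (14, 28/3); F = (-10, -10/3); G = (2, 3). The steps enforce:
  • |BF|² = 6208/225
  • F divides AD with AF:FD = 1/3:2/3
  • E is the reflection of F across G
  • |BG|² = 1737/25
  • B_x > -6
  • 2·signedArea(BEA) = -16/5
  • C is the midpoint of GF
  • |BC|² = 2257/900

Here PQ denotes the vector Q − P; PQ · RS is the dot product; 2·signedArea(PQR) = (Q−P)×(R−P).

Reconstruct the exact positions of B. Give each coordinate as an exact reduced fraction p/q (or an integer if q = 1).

1. B_x = -26/5  [line 40/3·x + -24·y + 608/15 = 0 ∩ |BF|² = 6208/225]
2. B_y = -6/5  [line 40/3·x + -24·y + 608/15 = 0 ∩ |BF|² = 6208/225]
   → B = (-26/5, -6/5)

B = (-26/5, -6/5)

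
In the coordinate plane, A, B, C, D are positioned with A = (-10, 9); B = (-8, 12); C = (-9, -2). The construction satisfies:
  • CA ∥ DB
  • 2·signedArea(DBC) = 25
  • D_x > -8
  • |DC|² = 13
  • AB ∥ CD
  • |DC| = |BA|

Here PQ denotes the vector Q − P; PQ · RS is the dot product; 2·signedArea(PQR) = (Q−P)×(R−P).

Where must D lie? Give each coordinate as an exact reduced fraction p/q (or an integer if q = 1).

D = (-7, 1)

1. D_x = -7  [CA ∥ DB ∩ AB ∥ CD]
2. D_y = 1  [CA ∥ DB ∩ AB ∥ CD]
   → D = (-7, 1)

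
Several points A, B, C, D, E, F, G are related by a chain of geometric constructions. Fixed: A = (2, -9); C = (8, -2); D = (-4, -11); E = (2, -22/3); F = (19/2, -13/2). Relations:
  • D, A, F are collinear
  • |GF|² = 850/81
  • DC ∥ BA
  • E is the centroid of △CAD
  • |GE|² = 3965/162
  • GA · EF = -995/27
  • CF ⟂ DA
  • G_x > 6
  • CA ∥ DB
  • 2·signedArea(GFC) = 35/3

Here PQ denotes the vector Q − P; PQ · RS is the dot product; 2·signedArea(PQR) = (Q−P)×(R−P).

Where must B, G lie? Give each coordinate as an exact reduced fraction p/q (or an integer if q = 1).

1. B_x = -10  [DC ∥ BA ∩ CA ∥ DB]
2. B_y = -18  [DC ∥ BA ∩ CA ∥ DB]
   → B = (-10, -18)
3. G_x = 13/2  [GA · EF = -995/27 ∩ 2·signedArea(GFC) = 35/3]
4. G_y = -95/18  [GA · EF = -995/27 ∩ 2·signedArea(GFC) = 35/3]
   → G = (13/2, -95/18)

B = (-10, -18)
G = (13/2, -95/18)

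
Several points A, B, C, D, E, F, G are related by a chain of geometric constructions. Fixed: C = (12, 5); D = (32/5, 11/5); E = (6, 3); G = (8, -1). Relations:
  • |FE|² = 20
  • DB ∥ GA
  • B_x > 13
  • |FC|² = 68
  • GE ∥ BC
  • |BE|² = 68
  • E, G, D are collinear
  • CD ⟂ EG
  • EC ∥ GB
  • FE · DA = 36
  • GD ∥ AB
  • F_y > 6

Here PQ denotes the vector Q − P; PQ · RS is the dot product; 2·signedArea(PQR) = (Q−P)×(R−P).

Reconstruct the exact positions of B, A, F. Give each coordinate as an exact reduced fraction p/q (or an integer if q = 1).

1. B_x = 14  [GE ∥ BC ∩ EC ∥ GB]
2. B_y = 1  [GE ∥ BC ∩ EC ∥ GB]
   → B = (14, 1)
3. A_x = 78/5  [GD ∥ AB ∩ DB ∥ GA]
4. A_y = -11/5  [GD ∥ AB ∩ DB ∥ GA]
   → A = (78/5, -11/5)
5. F_x = 4  [line -46/5·x + 22/5·y + 6 = 0 ∩ |FE|² = 20]
6. F_y = 7  [line -46/5·x + 22/5·y + 6 = 0 ∩ |FE|² = 20]
   → F = (4, 7)

A = (78/5, -11/5)
B = (14, 1)
F = (4, 7)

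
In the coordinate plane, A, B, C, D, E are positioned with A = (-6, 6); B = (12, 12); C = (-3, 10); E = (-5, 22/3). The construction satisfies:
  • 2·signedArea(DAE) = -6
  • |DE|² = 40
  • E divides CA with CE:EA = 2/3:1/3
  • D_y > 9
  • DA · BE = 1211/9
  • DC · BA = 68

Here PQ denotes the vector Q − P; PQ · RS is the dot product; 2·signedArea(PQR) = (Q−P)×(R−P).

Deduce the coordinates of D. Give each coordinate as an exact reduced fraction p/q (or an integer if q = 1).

D = (1, 28/3)

1. D_x = 1  [DA · BE = 1211/9 ∩ DC · BA = 68]
2. D_y = 28/3  [DA · BE = 1211/9 ∩ DC · BA = 68]
   → D = (1, 28/3)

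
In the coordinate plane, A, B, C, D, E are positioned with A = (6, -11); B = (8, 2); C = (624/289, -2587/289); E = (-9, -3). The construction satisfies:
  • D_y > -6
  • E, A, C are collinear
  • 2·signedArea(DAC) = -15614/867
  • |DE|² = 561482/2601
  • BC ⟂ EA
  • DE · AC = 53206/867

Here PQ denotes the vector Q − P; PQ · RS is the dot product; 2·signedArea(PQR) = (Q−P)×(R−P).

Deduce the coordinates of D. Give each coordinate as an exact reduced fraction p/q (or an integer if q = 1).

1. D_x = 4670/867  [DE · AC = 53206/867 ∩ 2·signedArea(DAC) = -15614/867]
2. D_y = -5188/867  [DE · AC = 53206/867 ∩ 2·signedArea(DAC) = -15614/867]
   → D = (4670/867, -5188/867)

D = (4670/867, -5188/867)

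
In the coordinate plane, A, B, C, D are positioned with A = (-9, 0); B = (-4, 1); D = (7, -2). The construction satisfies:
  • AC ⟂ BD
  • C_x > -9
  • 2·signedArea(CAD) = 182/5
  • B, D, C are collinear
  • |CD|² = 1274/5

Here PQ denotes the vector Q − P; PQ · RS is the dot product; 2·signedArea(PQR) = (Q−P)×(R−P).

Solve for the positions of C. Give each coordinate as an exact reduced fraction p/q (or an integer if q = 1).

C = (-42/5, 11/5)

1. C_x = -42/5  [B, D, C are collinear ∩ AC ⟂ BD]
2. C_y = 11/5  [B, D, C are collinear ∩ AC ⟂ BD]
   → C = (-42/5, 11/5)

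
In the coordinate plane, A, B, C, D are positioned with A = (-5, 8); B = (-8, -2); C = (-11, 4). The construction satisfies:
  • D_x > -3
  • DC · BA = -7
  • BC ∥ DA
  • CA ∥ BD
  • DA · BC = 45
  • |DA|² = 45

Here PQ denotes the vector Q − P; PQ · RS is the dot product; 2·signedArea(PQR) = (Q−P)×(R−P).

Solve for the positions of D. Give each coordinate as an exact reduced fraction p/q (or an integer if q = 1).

1. D_x = -2  [BC ∥ DA ∩ CA ∥ BD]
2. D_y = 2  [BC ∥ DA ∩ CA ∥ BD]
   → D = (-2, 2)

D = (-2, 2)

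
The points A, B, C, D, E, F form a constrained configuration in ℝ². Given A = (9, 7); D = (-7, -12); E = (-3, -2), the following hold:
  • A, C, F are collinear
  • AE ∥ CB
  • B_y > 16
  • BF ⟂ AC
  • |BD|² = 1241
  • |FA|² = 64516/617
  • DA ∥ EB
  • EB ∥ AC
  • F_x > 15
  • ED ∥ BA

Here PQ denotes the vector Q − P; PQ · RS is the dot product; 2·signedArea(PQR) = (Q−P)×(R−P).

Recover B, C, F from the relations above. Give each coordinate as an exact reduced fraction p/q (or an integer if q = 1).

1. B_x = 13  [ED ∥ BA ∩ DA ∥ EB]
2. B_y = 17  [ED ∥ BA ∩ DA ∥ EB]
   → B = (13, 17)
3. C_x = 25  [AE ∥ CB ∩ EB ∥ AC]
4. C_y = 26  [AE ∥ CB ∩ EB ∥ AC]
   → C = (25, 26)
5. F_x = 9617/617  [A, C, F are collinear ∩ BF ⟂ AC]
6. F_y = 9145/617  [A, C, F are collinear ∩ BF ⟂ AC]
   → F = (9617/617, 9145/617)

B = (13, 17)
C = (25, 26)
F = (9617/617, 9145/617)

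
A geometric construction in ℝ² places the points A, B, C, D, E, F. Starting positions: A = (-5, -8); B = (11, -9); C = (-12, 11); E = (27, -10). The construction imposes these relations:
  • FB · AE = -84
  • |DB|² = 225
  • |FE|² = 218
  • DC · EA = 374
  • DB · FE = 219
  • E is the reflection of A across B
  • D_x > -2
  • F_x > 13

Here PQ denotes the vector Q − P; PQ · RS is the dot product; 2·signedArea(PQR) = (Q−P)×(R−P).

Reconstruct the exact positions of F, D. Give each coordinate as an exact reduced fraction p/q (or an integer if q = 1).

D = (-1, 0)
F = (14, -3)

1. D_x = -1  [line 32·x + -2·y + 32 = 0 ∩ |DB|² = 225]
2. D_y = 0  [line 32·x + -2·y + 32 = 0 ∩ |DB|² = 225]
   → D = (-1, 0)
3. F_x = 14  [FB · AE = -84 ∩ DB · FE = 219]
4. F_y = -3  [FB · AE = -84 ∩ DB · FE = 219]
   → F = (14, -3)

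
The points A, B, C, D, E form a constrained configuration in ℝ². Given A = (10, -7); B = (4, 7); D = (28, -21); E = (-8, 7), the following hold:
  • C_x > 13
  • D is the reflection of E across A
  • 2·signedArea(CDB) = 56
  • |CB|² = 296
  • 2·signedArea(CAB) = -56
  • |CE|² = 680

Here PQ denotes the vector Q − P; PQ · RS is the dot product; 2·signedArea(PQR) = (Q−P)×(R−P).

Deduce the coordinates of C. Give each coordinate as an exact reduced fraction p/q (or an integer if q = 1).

1. C_x = 14  [2·signedArea(CDB) = 56 ∩ 2·signedArea(CAB) = -56]
2. C_y = -7  [2·signedArea(CDB) = 56 ∩ 2·signedArea(CAB) = -56]
   → C = (14, -7)

C = (14, -7)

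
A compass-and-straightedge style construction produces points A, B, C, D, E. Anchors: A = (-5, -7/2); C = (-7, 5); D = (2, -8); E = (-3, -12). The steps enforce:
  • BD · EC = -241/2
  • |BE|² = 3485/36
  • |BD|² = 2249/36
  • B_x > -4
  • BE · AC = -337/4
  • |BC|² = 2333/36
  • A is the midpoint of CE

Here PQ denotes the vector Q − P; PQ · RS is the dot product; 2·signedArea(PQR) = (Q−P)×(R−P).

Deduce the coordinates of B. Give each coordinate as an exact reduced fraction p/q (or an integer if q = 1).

B = (-10/3, -13/6)

1. B_x = -10/3  [line 4·x + -17·y + -47/2 = 0 ∩ |BE|² = 3485/36]
2. B_y = -13/6  [line 4·x + -17·y + -47/2 = 0 ∩ |BE|² = 3485/36]
   → B = (-10/3, -13/6)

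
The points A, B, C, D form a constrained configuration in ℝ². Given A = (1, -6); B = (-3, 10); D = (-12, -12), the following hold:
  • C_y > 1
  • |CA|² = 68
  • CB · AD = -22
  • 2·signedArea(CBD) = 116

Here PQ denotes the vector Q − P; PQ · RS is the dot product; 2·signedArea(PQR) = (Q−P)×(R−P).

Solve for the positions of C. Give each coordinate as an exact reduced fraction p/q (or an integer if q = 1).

C = (-1, 2)

1. C_x = -1  [CB · AD = -22 ∩ 2·signedArea(CBD) = 116]
2. C_y = 2  [CB · AD = -22 ∩ 2·signedArea(CBD) = 116]
   → C = (-1, 2)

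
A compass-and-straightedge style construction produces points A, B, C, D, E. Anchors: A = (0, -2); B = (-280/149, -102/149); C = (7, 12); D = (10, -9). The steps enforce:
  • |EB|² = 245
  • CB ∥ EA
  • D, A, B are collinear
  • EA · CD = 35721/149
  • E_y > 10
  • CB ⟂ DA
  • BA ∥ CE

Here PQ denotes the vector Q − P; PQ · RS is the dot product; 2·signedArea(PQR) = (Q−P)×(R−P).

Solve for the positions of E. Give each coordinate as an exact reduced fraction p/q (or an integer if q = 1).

1. E_x = 1323/149  [CB ∥ EA ∩ BA ∥ CE]
2. E_y = 1592/149  [CB ∥ EA ∩ BA ∥ CE]
   → E = (1323/149, 1592/149)

E = (1323/149, 1592/149)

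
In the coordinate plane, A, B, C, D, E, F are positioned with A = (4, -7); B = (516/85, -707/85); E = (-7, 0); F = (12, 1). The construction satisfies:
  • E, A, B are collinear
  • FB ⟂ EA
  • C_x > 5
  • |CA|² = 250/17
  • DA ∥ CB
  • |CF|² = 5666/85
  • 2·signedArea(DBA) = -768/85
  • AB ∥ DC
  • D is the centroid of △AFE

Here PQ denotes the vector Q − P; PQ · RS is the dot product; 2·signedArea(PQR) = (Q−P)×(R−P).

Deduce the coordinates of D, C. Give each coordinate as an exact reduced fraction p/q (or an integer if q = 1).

C = (431/85, -282/85)
D = (3, -2)

1. D_x = 3  [D is the centroid of △AFE]
2. D_y = -2  [D is the centroid of △AFE]
   → D = (3, -2)
3. C_x = 431/85  [DA ∥ CB ∩ AB ∥ DC]
4. C_y = -282/85  [DA ∥ CB ∩ AB ∥ DC]
   → C = (431/85, -282/85)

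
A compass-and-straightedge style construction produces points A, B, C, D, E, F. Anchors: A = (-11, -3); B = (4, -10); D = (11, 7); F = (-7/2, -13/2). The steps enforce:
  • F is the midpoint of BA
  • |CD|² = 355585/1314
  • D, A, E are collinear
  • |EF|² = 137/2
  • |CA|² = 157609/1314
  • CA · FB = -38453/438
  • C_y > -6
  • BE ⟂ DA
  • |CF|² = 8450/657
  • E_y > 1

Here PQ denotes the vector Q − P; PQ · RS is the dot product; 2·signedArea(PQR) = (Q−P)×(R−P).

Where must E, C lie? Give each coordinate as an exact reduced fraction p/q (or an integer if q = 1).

C = (-103/438, -2197/438)
E = (-88/73, 106/73)

1. E_x = -88/73  [D, A, E are collinear ∩ BE ⟂ DA]
2. E_y = 106/73  [D, A, E are collinear ∩ BE ⟂ DA]
   → E = (-88/73, 106/73)
3. C_x = -103/438  [line -15/2·x + 7/2·y + 6917/438 = 0 ∩ |CA|² = 157609/1314]
4. C_y = -2197/438  [line -15/2·x + 7/2·y + 6917/438 = 0 ∩ |CA|² = 157609/1314]
   → C = (-103/438, -2197/438)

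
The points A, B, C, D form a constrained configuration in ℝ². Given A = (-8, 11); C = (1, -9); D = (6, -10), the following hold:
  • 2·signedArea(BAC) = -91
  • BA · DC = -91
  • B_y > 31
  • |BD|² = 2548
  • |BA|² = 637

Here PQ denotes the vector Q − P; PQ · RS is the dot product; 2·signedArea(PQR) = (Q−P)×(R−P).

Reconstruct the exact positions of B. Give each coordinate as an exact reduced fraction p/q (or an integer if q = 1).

1. B_x = -22  [BA · DC = -91 ∩ 2·signedArea(BAC) = -91]
2. B_y = 32  [BA · DC = -91 ∩ 2·signedArea(BAC) = -91]
   → B = (-22, 32)

B = (-22, 32)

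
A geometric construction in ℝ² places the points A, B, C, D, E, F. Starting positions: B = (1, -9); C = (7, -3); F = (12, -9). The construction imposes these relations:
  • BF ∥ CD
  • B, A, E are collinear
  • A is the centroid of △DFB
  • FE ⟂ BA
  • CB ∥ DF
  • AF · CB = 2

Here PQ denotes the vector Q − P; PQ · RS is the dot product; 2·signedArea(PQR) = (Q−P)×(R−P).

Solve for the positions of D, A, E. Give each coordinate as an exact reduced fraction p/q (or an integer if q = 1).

A = (31/3, -7)
D = (18, -3)
E = (2361/205, -1383/205)

1. D_x = 18  [CB ∥ DF ∩ BF ∥ CD]
2. D_y = -3  [CB ∥ DF ∩ BF ∥ CD]
   → D = (18, -3)
3. A_x = 31/3  [A is the centroid of △DFB]
4. A_y = -7  [A is the centroid of △DFB]
   → A = (31/3, -7)
5. E_x = 2361/205  [B, A, E are collinear ∩ FE ⟂ BA]
6. E_y = -1383/205  [B, A, E are collinear ∩ FE ⟂ BA]
   → E = (2361/205, -1383/205)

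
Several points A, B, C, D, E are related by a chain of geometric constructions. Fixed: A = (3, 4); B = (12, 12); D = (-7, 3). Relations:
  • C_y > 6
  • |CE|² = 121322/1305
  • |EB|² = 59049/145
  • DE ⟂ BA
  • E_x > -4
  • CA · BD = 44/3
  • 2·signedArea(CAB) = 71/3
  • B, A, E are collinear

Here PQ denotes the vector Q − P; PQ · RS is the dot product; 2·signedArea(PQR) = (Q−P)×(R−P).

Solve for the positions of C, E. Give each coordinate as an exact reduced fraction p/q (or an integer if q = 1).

1. C_x = 8/3  [2·signedArea(CAB) = 71/3 ∩ CA · BD = 44/3]
2. C_y = 19/3  [2·signedArea(CAB) = 71/3 ∩ CA · BD = 44/3]
   → C = (8/3, 19/3)
3. E_x = -447/145  [B, A, E are collinear ∩ DE ⟂ BA]
4. E_y = -204/145  [B, A, E are collinear ∩ DE ⟂ BA]
   → E = (-447/145, -204/145)

C = (8/3, 19/3)
E = (-447/145, -204/145)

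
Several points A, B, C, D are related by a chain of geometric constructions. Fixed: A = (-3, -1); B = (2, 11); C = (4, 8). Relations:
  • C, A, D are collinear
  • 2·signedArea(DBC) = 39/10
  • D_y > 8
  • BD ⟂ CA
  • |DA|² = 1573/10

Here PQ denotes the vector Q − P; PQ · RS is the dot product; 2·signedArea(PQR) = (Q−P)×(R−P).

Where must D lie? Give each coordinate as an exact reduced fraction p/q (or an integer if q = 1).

D = (47/10, 89/10)

1. D_x = 47/10  [C, A, D are collinear ∩ BD ⟂ CA]
2. D_y = 89/10  [C, A, D are collinear ∩ BD ⟂ CA]
   → D = (47/10, 89/10)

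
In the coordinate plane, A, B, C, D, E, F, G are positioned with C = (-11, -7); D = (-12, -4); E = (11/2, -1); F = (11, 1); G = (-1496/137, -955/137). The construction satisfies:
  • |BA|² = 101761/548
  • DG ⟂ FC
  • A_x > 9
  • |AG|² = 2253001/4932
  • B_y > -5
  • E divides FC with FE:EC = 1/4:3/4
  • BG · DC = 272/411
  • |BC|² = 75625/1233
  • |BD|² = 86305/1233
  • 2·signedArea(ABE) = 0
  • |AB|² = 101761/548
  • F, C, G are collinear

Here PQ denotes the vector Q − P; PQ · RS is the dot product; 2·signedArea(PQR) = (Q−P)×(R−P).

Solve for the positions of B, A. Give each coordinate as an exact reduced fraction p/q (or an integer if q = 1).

1. B_x = -1496/411  [line -1·x + 3·y + 3835/411 = 0 ∩ |BC|² = 75625/1233]
2. B_y = -1777/411  [line -1·x + 3·y + 3835/411 = 0 ∩ |BC|² = 75625/1233]
   → B = (-1496/411, -1777/411)
3. A_x = 55/6  [line -1366/411·x + 7513/822·y + 7513/274 = 0 ∩ |BA|² = 101761/548]
4. A_y = 1/3  [line -1366/411·x + 7513/822·y + 7513/274 = 0 ∩ |BA|² = 101761/548]
   → A = (55/6, 1/3)

A = (55/6, 1/3)
B = (-1496/411, -1777/411)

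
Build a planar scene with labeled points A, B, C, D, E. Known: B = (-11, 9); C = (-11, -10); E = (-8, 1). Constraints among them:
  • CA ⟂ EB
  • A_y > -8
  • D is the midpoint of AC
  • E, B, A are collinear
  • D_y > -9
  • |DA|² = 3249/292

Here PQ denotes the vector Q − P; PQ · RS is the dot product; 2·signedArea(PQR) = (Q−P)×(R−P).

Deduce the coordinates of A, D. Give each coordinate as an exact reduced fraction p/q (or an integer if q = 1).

1. A_x = -347/73  [E, B, A are collinear ∩ CA ⟂ EB]
2. A_y = -559/73  [E, B, A are collinear ∩ CA ⟂ EB]
   → A = (-347/73, -559/73)
3. D_x = -575/73  [D is the midpoint of AC]
4. D_y = -1289/146  [D is the midpoint of AC]
   → D = (-575/73, -1289/146)

A = (-347/73, -559/73)
D = (-575/73, -1289/146)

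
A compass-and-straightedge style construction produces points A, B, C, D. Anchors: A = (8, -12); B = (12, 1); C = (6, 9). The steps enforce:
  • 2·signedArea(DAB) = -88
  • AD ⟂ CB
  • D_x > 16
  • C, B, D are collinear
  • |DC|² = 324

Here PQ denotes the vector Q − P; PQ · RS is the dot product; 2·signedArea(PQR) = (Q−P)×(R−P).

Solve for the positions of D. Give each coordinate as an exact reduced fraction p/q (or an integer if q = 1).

D = (84/5, -27/5)

1. D_x = 84/5  [C, B, D are collinear ∩ AD ⟂ CB]
2. D_y = -27/5  [C, B, D are collinear ∩ AD ⟂ CB]
   → D = (84/5, -27/5)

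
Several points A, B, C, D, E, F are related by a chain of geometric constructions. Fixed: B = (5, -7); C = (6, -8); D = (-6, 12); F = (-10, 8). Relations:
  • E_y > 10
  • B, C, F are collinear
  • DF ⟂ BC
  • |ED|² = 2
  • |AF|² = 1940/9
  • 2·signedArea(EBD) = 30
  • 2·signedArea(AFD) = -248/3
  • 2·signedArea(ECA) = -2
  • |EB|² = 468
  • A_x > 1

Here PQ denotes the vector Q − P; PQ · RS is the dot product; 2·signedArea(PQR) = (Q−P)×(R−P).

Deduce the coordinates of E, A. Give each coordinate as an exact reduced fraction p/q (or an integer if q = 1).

A = (4/3, -4/3)
E = (-7, 11)

1. E_x = -7  [line -19·x + -11·y + -12 = 0 ∩ |EB|² = 468]
2. E_y = 11  [line -19·x + -11·y + -12 = 0 ∩ |EB|² = 468]
   → E = (-7, 11)
3. A_x = 4/3  [2·signedArea(ECA) = -2 ∩ 2·signedArea(AFD) = -248/3]
4. A_y = -4/3  [2·signedArea(ECA) = -2 ∩ 2·signedArea(AFD) = -248/3]
   → A = (4/3, -4/3)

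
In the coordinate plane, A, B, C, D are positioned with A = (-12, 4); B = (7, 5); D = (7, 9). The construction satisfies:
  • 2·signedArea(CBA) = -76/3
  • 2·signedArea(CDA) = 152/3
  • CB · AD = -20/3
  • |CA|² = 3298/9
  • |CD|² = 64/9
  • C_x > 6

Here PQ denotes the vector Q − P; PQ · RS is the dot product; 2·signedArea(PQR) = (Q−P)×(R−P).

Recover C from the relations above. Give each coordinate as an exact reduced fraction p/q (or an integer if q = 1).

C = (7, 19/3)

1. C_x = 7  [2·signedArea(CDA) = 152/3 ∩ CB · AD = -20/3]
2. C_y = 19/3  [2·signedArea(CDA) = 152/3 ∩ CB · AD = -20/3]
   → C = (7, 19/3)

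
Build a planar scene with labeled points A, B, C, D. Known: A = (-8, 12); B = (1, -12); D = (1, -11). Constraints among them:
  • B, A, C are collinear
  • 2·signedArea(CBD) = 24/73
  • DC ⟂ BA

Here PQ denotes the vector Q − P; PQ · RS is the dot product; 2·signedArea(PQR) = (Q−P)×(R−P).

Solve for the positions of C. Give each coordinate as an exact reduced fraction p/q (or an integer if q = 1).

C = (49/73, -812/73)

1. C_x = 49/73  [B, A, C are collinear ∩ DC ⟂ BA]
2. C_y = -812/73  [B, A, C are collinear ∩ DC ⟂ BA]
   → C = (49/73, -812/73)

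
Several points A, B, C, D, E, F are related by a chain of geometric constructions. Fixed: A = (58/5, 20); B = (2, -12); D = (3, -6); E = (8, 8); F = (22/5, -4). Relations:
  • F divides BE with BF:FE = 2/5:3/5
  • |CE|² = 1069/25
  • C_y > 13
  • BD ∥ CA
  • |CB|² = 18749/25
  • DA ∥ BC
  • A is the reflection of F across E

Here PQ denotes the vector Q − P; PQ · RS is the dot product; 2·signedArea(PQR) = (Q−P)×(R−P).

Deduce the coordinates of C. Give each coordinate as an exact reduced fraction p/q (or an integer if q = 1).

C = (53/5, 14)

1. C_x = 53/5  [BD ∥ CA ∩ DA ∥ BC]
2. C_y = 14  [BD ∥ CA ∩ DA ∥ BC]
   → C = (53/5, 14)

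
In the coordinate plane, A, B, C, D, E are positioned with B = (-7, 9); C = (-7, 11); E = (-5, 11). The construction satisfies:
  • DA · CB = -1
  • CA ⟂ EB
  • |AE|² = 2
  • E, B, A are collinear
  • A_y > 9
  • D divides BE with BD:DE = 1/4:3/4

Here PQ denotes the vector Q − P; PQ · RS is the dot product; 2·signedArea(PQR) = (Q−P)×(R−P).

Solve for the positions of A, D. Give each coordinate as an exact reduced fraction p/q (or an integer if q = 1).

A = (-6, 10)
D = (-13/2, 19/2)

1. A_x = -6  [E, B, A are collinear ∩ CA ⟂ EB]
2. A_y = 10  [E, B, A are collinear ∩ CA ⟂ EB]
   → A = (-6, 10)
3. D_x = -13/2  [D divides BE with BD:DE = 1/4:3/4]
4. D_y = 19/2  [D divides BE with BD:DE = 1/4:3/4]
   → D = (-13/2, 19/2)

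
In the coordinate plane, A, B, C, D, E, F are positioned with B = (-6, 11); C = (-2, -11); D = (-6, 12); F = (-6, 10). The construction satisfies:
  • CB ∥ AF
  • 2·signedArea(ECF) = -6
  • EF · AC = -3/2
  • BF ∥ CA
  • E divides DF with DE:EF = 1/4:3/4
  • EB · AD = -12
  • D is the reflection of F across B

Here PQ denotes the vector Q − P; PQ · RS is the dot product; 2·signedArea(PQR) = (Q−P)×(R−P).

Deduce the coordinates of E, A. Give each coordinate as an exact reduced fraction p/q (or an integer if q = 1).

A = (-2, -12)
E = (-6, 23/2)

1. E_x = -6  [E divides DF with DE:EF = 1/4:3/4]
2. E_y = 23/2  [E divides DF with DE:EF = 1/4:3/4]
   → E = (-6, 23/2)
3. A_x = -2  [CB ∥ AF ∩ BF ∥ CA]
4. A_y = -12  [CB ∥ AF ∩ BF ∥ CA]
   → A = (-2, -12)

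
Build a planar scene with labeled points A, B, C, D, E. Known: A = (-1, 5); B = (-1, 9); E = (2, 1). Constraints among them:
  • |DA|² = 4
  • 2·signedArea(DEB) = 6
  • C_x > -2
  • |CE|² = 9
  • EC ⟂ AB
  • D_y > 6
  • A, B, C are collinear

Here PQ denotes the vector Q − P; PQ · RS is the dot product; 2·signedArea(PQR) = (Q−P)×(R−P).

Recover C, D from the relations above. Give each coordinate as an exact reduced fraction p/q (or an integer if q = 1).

1. C_x = -1  [A, B, C are collinear ∩ EC ⟂ AB]
2. C_y = 1  [A, B, C are collinear ∩ EC ⟂ AB]
   → C = (-1, 1)
3. D_x = -1  [line -8·x + -3·y + 13 = 0 ∩ |DA|² = 4]
4. D_y = 7  [line -8·x + -3·y + 13 = 0 ∩ |DA|² = 4]
   → D = (-1, 7)

C = (-1, 1)
D = (-1, 7)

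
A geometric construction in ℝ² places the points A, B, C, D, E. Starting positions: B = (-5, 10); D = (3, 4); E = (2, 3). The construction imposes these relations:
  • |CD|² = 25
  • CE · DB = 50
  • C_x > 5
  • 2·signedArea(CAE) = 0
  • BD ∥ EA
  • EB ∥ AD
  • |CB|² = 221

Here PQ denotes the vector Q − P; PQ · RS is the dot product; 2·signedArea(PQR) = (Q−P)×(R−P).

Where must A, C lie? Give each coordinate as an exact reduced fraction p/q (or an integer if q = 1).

1. A_x = 10  [EB ∥ AD ∩ BD ∥ EA]
2. A_y = -3  [EB ∥ AD ∩ BD ∥ EA]
   → A = (10, -3)
3. C_x = 6  [2·signedArea(CAE) = 0 ∩ CE · DB = 50]
4. C_y = 0  [2·signedArea(CAE) = 0 ∩ CE · DB = 50]
   → C = (6, 0)

A = (10, -3)
C = (6, 0)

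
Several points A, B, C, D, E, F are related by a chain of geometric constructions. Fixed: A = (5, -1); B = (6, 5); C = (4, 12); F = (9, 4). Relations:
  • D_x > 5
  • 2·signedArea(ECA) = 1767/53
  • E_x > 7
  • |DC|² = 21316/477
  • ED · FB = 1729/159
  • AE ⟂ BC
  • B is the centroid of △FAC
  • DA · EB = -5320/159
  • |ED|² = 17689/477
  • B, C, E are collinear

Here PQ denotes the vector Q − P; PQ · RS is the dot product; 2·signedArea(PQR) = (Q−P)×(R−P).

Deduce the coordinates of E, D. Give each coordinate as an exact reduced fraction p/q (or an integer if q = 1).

D = (928/159, 886/159)
E = (398/53, -15/53)

1. E_x = 398/53  [B, C, E are collinear ∩ AE ⟂ BC]
2. E_y = -15/53  [B, C, E are collinear ∩ AE ⟂ BC]
   → E = (398/53, -15/53)
3. D_x = 928/159  [DA · EB = -5320/159 ∩ ED · FB = 1729/159]
4. D_y = 886/159  [DA · EB = -5320/159 ∩ ED · FB = 1729/159]
   → D = (928/159, 886/159)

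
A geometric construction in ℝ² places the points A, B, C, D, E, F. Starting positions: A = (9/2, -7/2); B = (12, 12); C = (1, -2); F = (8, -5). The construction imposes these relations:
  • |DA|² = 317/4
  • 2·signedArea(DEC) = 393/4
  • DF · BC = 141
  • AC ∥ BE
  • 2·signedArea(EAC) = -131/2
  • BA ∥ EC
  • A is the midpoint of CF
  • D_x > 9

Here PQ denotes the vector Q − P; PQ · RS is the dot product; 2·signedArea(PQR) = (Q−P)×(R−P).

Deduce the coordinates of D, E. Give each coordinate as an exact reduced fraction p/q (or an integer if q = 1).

D = (10, 7/2)
E = (17/2, 27/2)

1. D_x = 10  [line 11·x + 14·y + -159 = 0 ∩ |DA|² = 317/4]
2. D_y = 7/2  [line 11·x + 14·y + -159 = 0 ∩ |DA|² = 317/4]
   → D = (10, 7/2)
3. E_x = 17/2  [2·signedArea(DEC) = 393/4 ∩ BA ∥ EC]
4. E_y = 27/2  [2·signedArea(DEC) = 393/4 ∩ BA ∥ EC]
   → E = (17/2, 27/2)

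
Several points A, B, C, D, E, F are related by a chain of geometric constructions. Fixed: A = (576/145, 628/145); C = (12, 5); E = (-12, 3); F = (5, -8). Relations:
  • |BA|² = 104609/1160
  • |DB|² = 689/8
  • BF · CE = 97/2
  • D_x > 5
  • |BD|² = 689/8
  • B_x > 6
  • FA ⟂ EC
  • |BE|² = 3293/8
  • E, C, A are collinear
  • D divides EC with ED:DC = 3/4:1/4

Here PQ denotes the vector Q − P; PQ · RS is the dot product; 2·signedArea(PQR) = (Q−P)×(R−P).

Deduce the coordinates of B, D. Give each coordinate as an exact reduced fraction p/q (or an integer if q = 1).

B = (27/4, -19/4)
D = (6, 9/2)

1. B_x = 27/4  [line 24·x + 2·y + -305/2 = 0 ∩ |BA|² = 104609/1160]
2. B_y = -19/4  [line 24·x + 2·y + -305/2 = 0 ∩ |BA|² = 104609/1160]
   → B = (27/4, -19/4)
3. D_x = 6  [D divides EC with ED:DC = 3/4:1/4]
4. D_y = 9/2  [D divides EC with ED:DC = 3/4:1/4]
   → D = (6, 9/2)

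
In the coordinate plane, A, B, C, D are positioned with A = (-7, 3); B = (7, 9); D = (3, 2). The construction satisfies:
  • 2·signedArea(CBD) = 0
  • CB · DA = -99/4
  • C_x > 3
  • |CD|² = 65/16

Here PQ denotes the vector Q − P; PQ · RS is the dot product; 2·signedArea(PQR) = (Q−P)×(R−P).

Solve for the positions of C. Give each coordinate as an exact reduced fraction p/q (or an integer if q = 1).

1. C_x = 4  [2·signedArea(CBD) = 0 ∩ CB · DA = -99/4]
2. C_y = 15/4  [2·signedArea(CBD) = 0 ∩ CB · DA = -99/4]
   → C = (4, 15/4)

C = (4, 15/4)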